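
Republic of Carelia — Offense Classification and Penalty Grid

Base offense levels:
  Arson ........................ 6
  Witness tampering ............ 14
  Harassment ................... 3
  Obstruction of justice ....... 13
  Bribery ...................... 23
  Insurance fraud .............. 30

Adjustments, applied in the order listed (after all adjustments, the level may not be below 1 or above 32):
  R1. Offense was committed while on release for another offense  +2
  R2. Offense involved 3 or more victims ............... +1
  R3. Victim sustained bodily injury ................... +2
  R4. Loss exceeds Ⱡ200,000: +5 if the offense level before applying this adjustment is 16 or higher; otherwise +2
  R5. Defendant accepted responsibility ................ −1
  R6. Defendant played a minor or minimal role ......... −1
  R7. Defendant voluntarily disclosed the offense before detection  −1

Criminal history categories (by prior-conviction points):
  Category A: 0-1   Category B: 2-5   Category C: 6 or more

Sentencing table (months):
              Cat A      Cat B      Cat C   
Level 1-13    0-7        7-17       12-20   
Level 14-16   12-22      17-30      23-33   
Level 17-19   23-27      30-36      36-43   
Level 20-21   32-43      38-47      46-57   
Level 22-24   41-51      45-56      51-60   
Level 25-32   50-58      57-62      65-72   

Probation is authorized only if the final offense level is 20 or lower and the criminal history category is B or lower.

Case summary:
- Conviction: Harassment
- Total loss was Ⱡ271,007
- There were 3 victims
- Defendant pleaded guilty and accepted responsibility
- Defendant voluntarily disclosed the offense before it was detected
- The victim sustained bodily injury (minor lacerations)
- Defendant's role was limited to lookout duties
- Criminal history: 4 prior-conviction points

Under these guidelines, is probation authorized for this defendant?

Base offense level for harassment: 3.
R1 does not apply.
R2 applies: 3 + 1 = 4.
R3 applies: 4 + 2 = 6.
R4 applies (level before this adjustment is 6 < 16, so +2): 6 + 2 = 8.
R5 applies: 8 − 1 = 7.
R6 applies: 7 − 1 = 6.
R7 applies: 6 − 1 = 5.
Final offense level: 5.
Criminal history: 4 prior points → Category B (2-5).
Level 5 falls in the 1-13 band.
Grid: Level 1-13 × Category B = 7-17 months.
Probation check: level 5 ≤ 20 and category B ≤ B → eligible.

Yes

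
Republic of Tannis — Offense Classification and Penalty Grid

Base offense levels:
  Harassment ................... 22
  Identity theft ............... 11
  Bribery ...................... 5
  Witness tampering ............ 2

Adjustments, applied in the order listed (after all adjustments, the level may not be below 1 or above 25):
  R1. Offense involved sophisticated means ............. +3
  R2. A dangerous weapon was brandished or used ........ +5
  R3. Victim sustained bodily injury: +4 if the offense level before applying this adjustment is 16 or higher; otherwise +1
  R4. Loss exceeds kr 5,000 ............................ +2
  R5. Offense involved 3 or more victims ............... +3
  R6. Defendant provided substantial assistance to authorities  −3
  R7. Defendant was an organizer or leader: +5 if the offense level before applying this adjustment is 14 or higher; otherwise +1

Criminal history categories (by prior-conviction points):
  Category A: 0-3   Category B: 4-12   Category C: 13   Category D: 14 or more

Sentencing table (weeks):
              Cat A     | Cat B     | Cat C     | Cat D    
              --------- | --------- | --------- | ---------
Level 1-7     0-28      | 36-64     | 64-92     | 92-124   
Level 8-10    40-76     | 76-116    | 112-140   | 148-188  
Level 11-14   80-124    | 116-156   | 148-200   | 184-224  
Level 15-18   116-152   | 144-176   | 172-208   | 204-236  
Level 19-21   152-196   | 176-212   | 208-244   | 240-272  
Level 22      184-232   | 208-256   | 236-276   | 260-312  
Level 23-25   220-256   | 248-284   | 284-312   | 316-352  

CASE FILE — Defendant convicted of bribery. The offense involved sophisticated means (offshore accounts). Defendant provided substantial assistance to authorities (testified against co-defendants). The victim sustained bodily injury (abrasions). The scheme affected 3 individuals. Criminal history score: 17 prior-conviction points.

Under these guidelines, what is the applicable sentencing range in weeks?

148-188 weeks

Base offense level for bribery: 5.
R1 applies: 5 + 3 = 8.
R3 applies (level before this adjustment is 8 < 16, so +1): 8 + 1 = 9.
R4 does not apply.
R5 applies: 9 + 3 = 12.
R6 applies: 12 − 3 = 9.
Final offense level: 9.
Criminal history: 17 prior points → Category D (14+).
Level 9 falls in the 8-10 band.
Grid: Level 8-10 × Category D = 148-188 weeks.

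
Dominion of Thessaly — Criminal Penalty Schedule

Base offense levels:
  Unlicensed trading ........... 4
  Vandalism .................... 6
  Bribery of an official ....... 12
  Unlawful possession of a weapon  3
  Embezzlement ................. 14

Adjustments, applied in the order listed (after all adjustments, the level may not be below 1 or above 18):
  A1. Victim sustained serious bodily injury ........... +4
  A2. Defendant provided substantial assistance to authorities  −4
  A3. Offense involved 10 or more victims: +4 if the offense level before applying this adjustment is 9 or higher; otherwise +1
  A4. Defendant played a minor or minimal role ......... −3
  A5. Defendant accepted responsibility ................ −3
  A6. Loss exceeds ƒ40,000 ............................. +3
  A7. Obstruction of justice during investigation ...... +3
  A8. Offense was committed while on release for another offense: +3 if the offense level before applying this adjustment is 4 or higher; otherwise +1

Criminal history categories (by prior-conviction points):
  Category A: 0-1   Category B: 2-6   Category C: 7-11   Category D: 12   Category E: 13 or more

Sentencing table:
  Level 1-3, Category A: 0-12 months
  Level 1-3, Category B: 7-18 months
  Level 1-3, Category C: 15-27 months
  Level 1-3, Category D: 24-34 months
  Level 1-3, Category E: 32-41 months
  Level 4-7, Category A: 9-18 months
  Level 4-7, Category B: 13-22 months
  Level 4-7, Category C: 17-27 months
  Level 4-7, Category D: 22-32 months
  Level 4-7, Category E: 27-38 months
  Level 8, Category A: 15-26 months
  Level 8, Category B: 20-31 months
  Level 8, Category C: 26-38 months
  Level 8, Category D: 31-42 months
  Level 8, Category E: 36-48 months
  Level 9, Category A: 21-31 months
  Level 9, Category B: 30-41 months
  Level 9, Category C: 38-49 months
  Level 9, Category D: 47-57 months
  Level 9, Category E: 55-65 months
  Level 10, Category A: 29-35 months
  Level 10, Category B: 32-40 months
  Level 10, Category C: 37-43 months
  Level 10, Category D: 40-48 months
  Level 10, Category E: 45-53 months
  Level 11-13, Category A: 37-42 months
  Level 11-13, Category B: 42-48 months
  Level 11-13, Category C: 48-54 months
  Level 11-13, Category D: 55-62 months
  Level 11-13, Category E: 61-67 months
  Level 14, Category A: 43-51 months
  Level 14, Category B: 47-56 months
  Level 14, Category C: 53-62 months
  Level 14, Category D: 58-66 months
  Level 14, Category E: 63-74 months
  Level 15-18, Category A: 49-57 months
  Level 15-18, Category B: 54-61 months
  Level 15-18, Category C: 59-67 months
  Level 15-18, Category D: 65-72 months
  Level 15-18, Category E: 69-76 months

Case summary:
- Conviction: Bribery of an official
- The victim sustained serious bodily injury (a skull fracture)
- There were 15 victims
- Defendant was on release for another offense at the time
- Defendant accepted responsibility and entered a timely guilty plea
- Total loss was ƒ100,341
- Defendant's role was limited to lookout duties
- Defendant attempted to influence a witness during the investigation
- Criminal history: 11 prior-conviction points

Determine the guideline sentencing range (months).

59-67 months

Base offense level for bribery of an official: 12.
A1 applies: 12 + 4 = 16.
A2 does not apply.
A3 applies (level before this adjustment is 16 ≥ 9, so +4): 16 + 4 = 20.
A4 applies: 20 − 3 = 17.
A5 applies: 17 − 3 = 14.
A6 applies: 14 + 3 = 17.
A7 applies: 17 + 3 = 20.
A8 applies (level before this adjustment is 20 ≥ 4, so +3): 20 + 3 = 23.
Level 23 exceeds the maximum of 18; capped at 18.
Final offense level: 18.
Criminal history: 11 prior points → Category C (7-11).
Level 18 falls in the 15-18 band.
Grid: Level 15-18 × Category C = 59-67 months.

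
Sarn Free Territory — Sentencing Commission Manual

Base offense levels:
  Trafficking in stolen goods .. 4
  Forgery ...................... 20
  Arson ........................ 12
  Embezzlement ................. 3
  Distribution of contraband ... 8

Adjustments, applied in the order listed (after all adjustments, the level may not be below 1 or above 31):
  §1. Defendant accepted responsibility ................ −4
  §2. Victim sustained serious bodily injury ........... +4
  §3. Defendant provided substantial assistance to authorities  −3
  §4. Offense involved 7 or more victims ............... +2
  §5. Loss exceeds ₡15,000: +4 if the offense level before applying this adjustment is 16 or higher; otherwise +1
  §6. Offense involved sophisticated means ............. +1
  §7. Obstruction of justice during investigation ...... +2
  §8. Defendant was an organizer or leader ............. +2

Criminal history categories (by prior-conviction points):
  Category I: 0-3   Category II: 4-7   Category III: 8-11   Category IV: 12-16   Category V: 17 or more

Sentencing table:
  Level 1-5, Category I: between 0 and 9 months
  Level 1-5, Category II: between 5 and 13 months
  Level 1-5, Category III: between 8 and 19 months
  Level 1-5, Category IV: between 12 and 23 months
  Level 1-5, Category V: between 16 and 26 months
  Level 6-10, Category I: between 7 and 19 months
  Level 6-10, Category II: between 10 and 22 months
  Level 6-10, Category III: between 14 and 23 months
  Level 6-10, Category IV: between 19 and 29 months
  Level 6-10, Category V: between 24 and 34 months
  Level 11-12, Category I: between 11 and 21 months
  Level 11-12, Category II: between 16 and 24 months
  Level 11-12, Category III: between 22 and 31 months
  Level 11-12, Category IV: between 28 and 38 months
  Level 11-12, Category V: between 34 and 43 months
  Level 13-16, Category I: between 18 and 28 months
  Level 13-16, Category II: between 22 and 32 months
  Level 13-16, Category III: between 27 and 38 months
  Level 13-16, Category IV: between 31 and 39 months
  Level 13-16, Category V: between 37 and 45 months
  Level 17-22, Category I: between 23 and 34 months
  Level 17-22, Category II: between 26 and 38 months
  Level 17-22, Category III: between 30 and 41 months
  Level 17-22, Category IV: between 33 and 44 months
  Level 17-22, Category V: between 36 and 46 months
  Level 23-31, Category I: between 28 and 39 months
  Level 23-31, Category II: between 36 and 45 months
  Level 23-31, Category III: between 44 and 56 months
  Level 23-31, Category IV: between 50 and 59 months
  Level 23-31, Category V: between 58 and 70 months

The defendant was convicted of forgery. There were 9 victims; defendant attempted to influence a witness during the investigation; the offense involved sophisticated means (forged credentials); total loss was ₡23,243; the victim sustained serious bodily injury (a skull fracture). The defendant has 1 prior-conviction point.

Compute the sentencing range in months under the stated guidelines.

Base offense level for forgery: 20.
§1 does not apply.
§2 applies: 20 + 4 = 24.
§3 does not apply.
§4 applies: 24 + 2 = 26.
§5 applies (level before this adjustment is 26 ≥ 16, so +4): 26 + 4 = 30.
§6 applies: 30 + 1 = 31.
§7 applies: 31 + 2 = 33.
Level 33 exceeds the maximum of 31; capped at 31.
Final offense level: 31.
Criminal history: 1 prior point → Category I (0-3).
Level 31 falls in the 23-31 band.
Grid: Level 23-31 × Category I = 28-39 months.

28-39 months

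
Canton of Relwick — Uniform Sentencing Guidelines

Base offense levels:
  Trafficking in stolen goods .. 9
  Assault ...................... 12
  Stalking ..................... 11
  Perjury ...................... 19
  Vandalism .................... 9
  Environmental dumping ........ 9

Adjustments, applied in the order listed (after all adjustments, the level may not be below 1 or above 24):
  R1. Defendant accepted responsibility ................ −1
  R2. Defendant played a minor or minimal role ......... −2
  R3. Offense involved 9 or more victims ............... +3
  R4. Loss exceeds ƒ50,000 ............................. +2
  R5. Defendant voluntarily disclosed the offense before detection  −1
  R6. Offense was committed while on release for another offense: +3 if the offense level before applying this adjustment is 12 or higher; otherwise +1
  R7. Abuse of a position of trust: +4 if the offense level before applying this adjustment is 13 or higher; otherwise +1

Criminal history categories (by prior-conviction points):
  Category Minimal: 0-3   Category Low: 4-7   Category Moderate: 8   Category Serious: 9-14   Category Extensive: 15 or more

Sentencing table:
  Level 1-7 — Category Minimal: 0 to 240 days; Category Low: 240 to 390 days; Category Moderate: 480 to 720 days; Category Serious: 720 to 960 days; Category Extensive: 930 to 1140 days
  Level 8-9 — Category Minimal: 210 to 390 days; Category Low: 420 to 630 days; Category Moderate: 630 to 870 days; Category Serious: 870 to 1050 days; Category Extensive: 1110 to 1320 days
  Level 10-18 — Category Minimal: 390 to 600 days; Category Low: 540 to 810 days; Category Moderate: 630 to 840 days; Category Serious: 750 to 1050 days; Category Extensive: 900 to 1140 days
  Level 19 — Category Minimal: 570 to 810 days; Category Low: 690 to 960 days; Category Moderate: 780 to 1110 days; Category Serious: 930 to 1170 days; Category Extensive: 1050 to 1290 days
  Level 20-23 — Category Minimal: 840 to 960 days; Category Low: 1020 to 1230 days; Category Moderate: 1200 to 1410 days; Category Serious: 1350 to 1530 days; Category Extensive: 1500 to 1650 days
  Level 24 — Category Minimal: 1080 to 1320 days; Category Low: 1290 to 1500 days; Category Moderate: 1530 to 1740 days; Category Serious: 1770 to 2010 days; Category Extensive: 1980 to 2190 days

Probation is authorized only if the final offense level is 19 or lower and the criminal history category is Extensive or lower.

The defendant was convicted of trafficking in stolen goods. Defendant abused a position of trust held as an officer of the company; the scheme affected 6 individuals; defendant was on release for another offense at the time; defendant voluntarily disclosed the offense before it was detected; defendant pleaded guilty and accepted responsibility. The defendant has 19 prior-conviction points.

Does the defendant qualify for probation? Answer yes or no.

Yes

Base offense level for trafficking in stolen goods: 9.
R1 applies: 9 − 1 = 8.
R2 does not apply.
R5 applies: 8 − 1 = 7.
R6 applies (level before this adjustment is 7 < 12, so +1): 7 + 1 = 8.
R7 applies (level before this adjustment is 8 < 13, so +1): 8 + 1 = 9.
Final offense level: 9.
Criminal history: 19 prior points → Category Extensive (15+).
Level 9 falls in the 8-9 band.
Grid: Level 8-9 × Category Extensive = 1110-1320 days.
Probation check: level 9 ≤ 19 and category Extensive ≤ Extensive → eligible.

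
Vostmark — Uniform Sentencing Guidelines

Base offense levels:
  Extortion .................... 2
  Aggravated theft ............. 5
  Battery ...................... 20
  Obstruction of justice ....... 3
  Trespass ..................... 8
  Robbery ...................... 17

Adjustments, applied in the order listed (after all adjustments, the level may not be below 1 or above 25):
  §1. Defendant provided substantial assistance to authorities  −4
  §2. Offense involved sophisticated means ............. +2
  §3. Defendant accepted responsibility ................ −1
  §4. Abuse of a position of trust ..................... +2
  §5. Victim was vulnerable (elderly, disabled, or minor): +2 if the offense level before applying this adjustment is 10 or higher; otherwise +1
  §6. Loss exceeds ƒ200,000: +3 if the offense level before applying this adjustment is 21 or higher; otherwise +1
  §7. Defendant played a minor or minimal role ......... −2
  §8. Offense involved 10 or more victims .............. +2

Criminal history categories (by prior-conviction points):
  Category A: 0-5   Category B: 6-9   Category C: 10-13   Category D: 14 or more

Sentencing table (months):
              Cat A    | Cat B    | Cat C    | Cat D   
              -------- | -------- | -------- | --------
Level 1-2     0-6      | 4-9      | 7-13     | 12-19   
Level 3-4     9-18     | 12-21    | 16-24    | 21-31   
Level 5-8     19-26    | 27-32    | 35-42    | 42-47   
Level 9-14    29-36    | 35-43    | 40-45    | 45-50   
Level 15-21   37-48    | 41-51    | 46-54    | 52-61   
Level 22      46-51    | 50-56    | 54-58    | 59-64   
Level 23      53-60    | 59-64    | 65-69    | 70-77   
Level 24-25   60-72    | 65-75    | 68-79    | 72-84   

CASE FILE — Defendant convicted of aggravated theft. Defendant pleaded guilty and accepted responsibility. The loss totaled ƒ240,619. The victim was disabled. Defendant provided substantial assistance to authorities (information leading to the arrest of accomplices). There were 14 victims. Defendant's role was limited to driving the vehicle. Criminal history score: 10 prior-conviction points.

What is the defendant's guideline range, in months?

7-13 months

Base offense level for aggravated theft: 5.
§1 applies: 5 − 4 = 1.
§2 does not apply.
§3 applies: 1 − 1 = 0.
§5 applies (level before this adjustment is 0 < 10, so +1): 0 + 1 = 1.
§6 applies (level before this adjustment is 1 < 21, so +1): 1 + 1 = 2.
§7 applies: 2 − 2 = 0.
§8 applies: 0 + 2 = 2.
Final offense level: 2.
Criminal history: 10 prior points → Category C (10-13).
Level 2 falls in the 1-2 band.
Grid: Level 1-2 × Category C = 7-13 months.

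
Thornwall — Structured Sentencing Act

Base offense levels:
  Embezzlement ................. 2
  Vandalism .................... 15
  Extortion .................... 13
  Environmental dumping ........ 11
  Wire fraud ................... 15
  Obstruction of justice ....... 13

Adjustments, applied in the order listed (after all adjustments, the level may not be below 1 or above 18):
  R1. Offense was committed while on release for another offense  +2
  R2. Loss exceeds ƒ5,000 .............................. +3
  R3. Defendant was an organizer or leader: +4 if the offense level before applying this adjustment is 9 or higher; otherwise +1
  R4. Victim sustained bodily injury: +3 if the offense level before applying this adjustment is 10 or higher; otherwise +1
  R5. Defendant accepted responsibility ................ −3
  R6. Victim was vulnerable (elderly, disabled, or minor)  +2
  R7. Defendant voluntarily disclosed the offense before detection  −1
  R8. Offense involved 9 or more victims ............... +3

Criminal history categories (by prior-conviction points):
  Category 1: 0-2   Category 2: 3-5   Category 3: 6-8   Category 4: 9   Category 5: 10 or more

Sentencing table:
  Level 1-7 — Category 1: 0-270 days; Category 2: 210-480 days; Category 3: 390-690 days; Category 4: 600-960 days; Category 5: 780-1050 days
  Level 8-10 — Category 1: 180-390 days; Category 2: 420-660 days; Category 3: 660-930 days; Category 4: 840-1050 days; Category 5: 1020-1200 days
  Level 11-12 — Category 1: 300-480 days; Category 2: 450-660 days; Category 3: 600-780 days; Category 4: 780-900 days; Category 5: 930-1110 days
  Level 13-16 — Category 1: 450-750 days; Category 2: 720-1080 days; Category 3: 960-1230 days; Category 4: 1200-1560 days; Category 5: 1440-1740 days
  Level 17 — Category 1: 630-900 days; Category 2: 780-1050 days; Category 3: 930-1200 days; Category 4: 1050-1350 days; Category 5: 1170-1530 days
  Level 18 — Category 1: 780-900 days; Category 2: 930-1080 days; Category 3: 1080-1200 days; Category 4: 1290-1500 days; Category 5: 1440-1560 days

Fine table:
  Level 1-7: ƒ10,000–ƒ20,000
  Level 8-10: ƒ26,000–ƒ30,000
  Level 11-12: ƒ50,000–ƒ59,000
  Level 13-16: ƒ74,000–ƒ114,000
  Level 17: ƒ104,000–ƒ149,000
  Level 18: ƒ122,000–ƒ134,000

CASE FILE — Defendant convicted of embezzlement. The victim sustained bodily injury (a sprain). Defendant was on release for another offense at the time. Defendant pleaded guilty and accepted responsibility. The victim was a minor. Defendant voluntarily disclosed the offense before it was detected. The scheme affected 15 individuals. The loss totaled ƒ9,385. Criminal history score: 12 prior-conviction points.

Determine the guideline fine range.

ƒ26,000–ƒ30,000

Base offense level for embezzlement: 2.
R1 applies: 2 + 2 = 4.
R2 applies: 4 + 3 = 7.
R3 does not apply.
R4 applies (level before this adjustment is 7 < 10, so +1): 7 + 1 = 8.
R5 applies: 8 − 3 = 5.
R6 applies: 5 + 2 = 7.
R7 applies: 7 − 1 = 6.
R8 applies: 6 + 3 = 9.
Final offense level: 9.
Level 9 falls in the 8-10 band.
Fine table: Level 8-10 → ƒ26,000–ƒ30,000.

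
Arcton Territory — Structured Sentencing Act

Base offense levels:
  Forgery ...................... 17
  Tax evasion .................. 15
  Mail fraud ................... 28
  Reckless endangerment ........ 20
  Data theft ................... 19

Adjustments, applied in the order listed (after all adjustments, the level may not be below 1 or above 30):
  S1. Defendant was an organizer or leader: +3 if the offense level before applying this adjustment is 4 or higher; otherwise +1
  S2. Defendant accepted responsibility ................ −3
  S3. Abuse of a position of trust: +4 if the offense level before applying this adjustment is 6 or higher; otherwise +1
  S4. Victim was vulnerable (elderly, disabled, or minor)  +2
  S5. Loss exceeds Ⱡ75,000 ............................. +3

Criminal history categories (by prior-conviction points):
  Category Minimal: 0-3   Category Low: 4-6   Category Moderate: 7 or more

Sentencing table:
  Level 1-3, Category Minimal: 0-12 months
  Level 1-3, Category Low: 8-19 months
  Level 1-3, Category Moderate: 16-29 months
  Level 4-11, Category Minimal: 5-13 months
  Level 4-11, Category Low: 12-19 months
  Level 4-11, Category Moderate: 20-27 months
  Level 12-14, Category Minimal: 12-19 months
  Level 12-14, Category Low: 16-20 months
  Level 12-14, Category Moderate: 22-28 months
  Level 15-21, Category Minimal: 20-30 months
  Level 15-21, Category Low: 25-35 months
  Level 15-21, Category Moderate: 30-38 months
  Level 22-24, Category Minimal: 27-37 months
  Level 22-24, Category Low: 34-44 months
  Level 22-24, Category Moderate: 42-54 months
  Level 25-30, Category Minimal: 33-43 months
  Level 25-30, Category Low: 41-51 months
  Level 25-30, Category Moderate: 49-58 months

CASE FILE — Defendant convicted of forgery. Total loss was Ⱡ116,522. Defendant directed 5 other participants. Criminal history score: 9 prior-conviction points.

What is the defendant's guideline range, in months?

42-54 months

Base offense level for forgery: 17.
S1 applies (level before this adjustment is 17 ≥ 4, so +3): 17 + 3 = 20.
S3 does not apply.
S4 does not apply.
S5 applies: 20 + 3 = 23.
Final offense level: 23.
Criminal history: 9 prior points → Category Moderate (7+).
Level 23 falls in the 22-24 band.
Grid: Level 22-24 × Category Moderate = 42-54 months.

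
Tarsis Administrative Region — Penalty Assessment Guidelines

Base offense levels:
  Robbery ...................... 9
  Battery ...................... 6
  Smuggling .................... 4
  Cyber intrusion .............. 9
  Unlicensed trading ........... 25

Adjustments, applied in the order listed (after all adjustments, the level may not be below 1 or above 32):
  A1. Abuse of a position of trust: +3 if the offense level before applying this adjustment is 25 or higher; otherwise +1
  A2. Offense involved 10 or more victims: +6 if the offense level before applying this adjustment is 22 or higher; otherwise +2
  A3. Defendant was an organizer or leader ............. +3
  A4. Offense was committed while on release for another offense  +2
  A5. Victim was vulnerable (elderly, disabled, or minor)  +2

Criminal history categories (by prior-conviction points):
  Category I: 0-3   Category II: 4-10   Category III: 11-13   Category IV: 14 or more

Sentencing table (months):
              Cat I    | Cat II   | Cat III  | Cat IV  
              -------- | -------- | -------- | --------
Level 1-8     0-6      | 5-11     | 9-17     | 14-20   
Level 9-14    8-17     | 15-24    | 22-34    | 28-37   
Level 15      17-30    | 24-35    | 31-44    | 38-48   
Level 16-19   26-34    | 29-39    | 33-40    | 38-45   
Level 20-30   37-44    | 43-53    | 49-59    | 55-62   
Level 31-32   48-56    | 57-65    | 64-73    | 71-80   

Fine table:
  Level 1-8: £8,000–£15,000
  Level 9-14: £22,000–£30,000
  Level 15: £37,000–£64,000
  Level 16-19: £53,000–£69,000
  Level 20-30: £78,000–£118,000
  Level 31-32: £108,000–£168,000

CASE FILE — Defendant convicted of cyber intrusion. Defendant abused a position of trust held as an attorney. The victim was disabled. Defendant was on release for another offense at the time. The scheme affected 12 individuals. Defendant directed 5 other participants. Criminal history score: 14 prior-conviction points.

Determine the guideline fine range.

£53,000–£69,000

Base offense level for cyber intrusion: 9.
A1 applies (level before this adjustment is 9 < 25, so +1): 9 + 1 = 10.
A2 applies (level before this adjustment is 10 < 22, so +2): 10 + 2 = 12.
A3 applies: 12 + 3 = 15.
A4 applies: 15 + 2 = 17.
A5 applies: 17 + 2 = 19.
Final offense level: 19.
Level 19 falls in the 16-19 band.
Fine table: Level 16-19 → £53,000–£69,000.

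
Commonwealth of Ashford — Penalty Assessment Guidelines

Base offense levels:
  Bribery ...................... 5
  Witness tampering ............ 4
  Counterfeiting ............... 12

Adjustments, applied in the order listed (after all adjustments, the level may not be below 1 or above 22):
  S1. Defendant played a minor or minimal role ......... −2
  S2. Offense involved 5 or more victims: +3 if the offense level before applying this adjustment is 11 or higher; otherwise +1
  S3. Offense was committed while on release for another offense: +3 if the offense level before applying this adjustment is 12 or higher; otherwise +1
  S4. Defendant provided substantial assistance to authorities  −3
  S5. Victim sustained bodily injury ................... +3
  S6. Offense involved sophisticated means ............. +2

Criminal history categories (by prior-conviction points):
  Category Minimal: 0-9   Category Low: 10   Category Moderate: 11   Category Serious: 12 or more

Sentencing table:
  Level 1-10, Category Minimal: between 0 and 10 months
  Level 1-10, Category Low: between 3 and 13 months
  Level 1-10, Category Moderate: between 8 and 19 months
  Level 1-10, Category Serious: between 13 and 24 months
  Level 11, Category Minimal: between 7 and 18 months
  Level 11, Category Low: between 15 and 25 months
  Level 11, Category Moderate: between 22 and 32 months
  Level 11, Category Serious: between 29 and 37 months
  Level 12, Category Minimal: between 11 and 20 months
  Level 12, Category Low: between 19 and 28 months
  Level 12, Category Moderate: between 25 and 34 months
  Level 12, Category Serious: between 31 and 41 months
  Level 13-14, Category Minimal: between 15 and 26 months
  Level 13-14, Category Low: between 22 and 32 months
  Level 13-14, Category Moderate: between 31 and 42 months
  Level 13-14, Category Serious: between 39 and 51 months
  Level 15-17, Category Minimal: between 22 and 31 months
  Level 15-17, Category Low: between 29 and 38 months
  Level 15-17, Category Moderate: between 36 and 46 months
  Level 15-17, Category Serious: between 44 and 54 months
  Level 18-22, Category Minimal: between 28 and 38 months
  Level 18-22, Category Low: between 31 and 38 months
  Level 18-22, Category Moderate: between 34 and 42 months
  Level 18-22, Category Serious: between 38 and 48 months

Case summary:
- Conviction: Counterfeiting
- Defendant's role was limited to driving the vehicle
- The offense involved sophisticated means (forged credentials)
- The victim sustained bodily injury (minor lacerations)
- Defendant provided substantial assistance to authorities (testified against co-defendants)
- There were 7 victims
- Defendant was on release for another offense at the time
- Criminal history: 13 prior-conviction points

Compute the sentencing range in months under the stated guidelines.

39-51 months

Base offense level for counterfeiting: 12.
S1 applies: 12 − 2 = 10.
S2 applies (level before this adjustment is 10 < 11, so +1): 10 + 1 = 11.
S3 applies (level before this adjustment is 11 < 12, so +1): 11 + 1 = 12.
S4 applies: 12 − 3 = 9.
S5 applies: 9 + 3 = 12.
S6 applies: 12 + 2 = 14.
Final offense level: 14.
Criminal history: 13 prior points → Category Serious (12+).
Level 14 falls in the 13-14 band.
Grid: Level 13-14 × Category Serious = 39-51 months.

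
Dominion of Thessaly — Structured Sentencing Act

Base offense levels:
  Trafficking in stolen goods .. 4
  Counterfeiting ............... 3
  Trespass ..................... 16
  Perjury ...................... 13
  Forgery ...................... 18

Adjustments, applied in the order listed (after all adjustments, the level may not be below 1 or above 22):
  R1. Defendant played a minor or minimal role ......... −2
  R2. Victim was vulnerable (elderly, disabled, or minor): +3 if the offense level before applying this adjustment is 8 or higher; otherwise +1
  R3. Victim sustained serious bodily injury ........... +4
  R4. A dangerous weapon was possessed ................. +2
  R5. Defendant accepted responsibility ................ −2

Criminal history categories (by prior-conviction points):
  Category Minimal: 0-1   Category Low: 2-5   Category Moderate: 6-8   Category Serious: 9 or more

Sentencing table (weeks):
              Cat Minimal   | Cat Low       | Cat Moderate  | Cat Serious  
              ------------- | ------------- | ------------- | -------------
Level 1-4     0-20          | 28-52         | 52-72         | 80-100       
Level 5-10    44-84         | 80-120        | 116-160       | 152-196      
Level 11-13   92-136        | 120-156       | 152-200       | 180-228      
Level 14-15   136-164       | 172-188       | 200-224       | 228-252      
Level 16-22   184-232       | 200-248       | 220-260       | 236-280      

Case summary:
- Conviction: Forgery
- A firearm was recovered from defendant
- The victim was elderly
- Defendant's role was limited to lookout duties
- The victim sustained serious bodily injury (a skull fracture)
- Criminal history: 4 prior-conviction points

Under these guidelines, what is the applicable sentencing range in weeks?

200-248 weeks

Base offense level for forgery: 18.
R1 applies: 18 − 2 = 16.
R2 applies (level before this adjustment is 16 ≥ 8, so +3): 16 + 3 = 19.
R3 applies: 19 + 4 = 23.
R4 applies: 23 + 2 = 25.
Level 25 exceeds the maximum of 22; capped at 22.
Final offense level: 22.
Criminal history: 4 prior points → Category Low (2-5).
Level 22 falls in the 16-22 band.
Grid: Level 16-22 × Category Low = 200-248 weeks.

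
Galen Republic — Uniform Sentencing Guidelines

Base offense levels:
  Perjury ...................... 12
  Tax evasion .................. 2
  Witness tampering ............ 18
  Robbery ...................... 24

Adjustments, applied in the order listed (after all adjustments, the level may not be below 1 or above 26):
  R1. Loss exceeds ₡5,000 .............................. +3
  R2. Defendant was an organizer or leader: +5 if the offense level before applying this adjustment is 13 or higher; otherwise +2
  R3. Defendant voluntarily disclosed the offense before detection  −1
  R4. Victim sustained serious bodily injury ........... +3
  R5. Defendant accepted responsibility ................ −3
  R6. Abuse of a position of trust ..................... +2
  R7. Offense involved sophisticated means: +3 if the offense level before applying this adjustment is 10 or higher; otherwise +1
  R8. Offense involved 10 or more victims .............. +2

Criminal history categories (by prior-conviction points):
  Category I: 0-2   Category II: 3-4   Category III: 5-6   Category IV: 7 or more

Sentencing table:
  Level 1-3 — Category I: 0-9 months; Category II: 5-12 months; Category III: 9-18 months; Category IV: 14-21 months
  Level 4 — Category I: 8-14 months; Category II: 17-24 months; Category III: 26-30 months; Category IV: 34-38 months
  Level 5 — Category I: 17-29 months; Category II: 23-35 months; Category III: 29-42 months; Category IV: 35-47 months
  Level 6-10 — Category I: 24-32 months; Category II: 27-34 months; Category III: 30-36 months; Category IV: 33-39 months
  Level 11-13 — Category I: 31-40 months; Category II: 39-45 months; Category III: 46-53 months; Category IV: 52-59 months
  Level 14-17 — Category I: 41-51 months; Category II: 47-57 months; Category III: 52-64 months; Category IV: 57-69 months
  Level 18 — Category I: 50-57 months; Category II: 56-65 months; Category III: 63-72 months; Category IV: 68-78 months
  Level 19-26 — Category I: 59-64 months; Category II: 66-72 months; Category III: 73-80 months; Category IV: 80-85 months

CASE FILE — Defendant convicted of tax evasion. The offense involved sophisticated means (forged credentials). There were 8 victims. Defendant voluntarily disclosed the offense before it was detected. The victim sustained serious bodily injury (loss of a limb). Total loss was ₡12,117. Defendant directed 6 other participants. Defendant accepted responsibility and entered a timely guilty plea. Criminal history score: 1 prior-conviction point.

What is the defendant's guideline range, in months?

24-32 months

Base offense level for tax evasion: 2.
R1 applies: 2 + 3 = 5.
R2 applies (level before this adjustment is 5 < 13, so +2): 5 + 2 = 7.
R3 applies: 7 − 1 = 6.
R4 applies: 6 + 3 = 9.
R5 applies: 9 − 3 = 6.
R6 does not apply.
R7 applies (level before this adjustment is 6 < 10, so +1): 6 + 1 = 7.
Final offense level: 7.
Criminal history: 1 prior point → Category I (0-2).
Level 7 falls in the 6-10 band.
Grid: Level 6-10 × Category I = 24-32 months.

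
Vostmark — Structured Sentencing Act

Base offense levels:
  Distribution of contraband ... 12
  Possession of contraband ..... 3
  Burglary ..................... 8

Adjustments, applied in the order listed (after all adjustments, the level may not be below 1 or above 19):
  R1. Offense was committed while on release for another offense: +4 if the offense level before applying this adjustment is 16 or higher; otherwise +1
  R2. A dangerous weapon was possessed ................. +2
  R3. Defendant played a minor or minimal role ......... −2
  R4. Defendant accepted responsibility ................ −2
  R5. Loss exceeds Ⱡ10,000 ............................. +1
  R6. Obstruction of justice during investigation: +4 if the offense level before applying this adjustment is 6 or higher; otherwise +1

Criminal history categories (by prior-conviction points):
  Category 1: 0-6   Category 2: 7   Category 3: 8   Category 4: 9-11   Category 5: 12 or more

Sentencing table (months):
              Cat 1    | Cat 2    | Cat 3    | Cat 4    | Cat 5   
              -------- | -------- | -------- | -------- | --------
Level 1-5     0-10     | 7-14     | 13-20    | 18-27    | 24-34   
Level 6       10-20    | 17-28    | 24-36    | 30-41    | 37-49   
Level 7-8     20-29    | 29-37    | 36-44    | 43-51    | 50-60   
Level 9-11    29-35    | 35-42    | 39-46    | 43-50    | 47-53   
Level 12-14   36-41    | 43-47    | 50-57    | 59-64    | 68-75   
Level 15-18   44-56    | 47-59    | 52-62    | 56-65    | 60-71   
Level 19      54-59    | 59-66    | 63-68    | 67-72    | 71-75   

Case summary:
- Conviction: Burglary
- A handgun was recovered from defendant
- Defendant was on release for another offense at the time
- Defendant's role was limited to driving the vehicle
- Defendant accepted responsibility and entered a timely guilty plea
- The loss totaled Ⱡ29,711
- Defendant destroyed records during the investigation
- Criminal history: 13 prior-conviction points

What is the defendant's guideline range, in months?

Base offense level for burglary: 8.
R1 applies (level before this adjustment is 8 < 16, so +1): 8 + 1 = 9.
R2 applies: 9 + 2 = 11.
R3 applies: 11 − 2 = 9.
R4 applies: 9 − 2 = 7.
R5 applies: 7 + 1 = 8.
R6 applies (level before this adjustment is 8 ≥ 6, so +4): 8 + 4 = 12.
Final offense level: 12.
Criminal history: 13 prior points → Category 5 (12+).
Level 12 falls in the 12-14 band.
Grid: Level 12-14 × Category 5 = 68-75 months.

68-75 months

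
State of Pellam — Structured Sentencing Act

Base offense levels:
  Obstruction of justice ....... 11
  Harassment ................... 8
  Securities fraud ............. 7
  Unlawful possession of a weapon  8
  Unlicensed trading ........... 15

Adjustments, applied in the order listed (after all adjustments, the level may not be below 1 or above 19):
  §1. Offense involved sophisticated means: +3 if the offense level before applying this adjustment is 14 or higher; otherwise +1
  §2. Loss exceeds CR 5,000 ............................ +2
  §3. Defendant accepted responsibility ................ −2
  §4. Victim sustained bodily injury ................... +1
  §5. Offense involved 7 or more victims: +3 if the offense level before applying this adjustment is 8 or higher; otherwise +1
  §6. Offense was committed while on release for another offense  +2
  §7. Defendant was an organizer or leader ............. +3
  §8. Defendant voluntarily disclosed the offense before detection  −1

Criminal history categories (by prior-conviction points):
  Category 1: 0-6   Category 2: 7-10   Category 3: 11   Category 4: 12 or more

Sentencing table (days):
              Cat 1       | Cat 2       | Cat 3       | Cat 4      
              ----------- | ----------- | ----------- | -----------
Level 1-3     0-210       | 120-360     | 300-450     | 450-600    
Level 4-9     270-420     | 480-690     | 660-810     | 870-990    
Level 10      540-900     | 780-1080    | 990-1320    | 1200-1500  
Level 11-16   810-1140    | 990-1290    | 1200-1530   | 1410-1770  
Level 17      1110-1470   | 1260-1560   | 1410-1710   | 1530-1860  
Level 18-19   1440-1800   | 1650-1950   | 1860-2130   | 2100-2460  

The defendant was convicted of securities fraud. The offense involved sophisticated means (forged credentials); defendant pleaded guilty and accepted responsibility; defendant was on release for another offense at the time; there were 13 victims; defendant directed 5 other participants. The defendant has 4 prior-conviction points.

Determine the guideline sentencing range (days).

810-1140 days

Base offense level for securities fraud: 7.
§1 applies (level before this adjustment is 7 < 14, so +1): 7 + 1 = 8.
§2 does not apply.
§3 applies: 8 − 2 = 6.
§4 does not apply.
§5 applies (level before this adjustment is 6 < 8, so +1): 6 + 1 = 7.
§6 applies: 7 + 2 = 9.
§7 applies: 9 + 3 = 12.
§8 does not apply.
Final offense level: 12.
Criminal history: 4 prior points → Category 1 (0-6).
Level 12 falls in the 11-16 band.
Grid: Level 11-16 × Category 1 = 810-1140 days.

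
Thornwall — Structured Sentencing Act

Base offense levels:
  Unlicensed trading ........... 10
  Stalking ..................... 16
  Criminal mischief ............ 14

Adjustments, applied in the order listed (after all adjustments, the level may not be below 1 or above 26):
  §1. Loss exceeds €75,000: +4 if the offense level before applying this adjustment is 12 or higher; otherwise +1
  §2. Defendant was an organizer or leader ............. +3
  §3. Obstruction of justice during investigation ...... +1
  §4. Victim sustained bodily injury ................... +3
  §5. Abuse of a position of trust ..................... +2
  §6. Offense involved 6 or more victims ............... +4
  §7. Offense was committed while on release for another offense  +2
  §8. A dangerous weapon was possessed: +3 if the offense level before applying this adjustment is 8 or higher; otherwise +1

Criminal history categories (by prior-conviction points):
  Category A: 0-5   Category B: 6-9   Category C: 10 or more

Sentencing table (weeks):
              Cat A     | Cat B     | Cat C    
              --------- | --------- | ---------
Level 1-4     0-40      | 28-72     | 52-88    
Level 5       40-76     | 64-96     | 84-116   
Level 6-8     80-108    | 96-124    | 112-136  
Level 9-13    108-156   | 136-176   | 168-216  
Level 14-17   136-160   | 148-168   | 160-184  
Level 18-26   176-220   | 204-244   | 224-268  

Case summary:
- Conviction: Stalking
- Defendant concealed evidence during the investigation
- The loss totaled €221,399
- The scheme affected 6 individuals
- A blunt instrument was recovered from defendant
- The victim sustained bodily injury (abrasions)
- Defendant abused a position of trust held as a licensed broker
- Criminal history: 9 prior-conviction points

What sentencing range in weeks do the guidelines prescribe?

Base offense level for stalking: 16.
§1 applies (level before this adjustment is 16 ≥ 12, so +4): 16 + 4 = 20.
§3 applies: 20 + 1 = 21.
§4 applies: 21 + 3 = 24.
§5 applies: 24 + 2 = 26.
§6 applies: 26 + 4 = 30.
§8 applies (level before this adjustment is 30 ≥ 8, so +3): 30 + 3 = 33.
Level 33 exceeds the maximum of 26; capped at 26.
Final offense level: 26.
Criminal history: 9 prior points → Category B (6-9).
Level 26 falls in the 18-26 band.
Grid: Level 18-26 × Category B = 204-244 weeks.

204-244 weeks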